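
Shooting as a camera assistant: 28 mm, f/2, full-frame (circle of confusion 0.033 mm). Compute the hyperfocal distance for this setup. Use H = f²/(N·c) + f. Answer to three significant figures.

Hyperfocal distance H = f²/(N·c) + f = 28²/(2 × 0.033) + 28 = 784/0.066 + 28 ≈ 11906.8 mm ≈ 11.9 m.

11.9 m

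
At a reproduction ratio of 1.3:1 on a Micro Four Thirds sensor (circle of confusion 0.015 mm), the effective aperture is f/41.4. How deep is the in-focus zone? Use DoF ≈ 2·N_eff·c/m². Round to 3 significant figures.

At magnification m, DoF ≈ 2·N_eff·c/m² = 2 × 41.4 × 0.015 / 1.3² = 1.242 / 1.69 ≈ 0.735 mm.

0.735 mm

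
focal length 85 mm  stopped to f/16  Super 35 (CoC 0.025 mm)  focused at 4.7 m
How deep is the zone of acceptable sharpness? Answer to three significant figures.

2.57 m

Hyperfocal distance H = f²/(N·c) + f = 85²/(16 × 0.025) + 85 = 7225/0.4 + 85 ≈ 18147.5 mm ≈ 18.15 m.
Near limit Dn = s·(H − f)/(H + s − 2f) = 4700 × (18147.5 − 85) / (18147.5 + 4700 − 2 × 85) = 4700 × 18062.5 / 22677.5 ≈ 3743.5 mm.
Far limit Df = s·(H − f)/(H − s) = 4700 × (18147.5 − 85) / (18147.5 − 4700) = 4700 × 18062.5 / 13447.5 ≈ 6313.0 mm.
Depth of field = Df − Dn = 6313.0 − 3743.5 ≈ 2569.5 mm ≈ 2.57 m.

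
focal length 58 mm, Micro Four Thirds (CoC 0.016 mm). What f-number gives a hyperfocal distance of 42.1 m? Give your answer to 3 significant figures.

f/5

Rearrange H = f²/(N·c) + f for N: N = f² / ((H − f)·c).
N = 58² / ((42100 − 58) × 0.016) = 3364 / 672.7 ≈ 5.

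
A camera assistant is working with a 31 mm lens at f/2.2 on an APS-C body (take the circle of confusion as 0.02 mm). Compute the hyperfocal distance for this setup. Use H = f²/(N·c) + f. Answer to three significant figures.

21.9 m

Hyperfocal distance H = f²/(N·c) + f = 31²/(2.2 × 0.02) + 31 = 961/0.044 + 31 ≈ 21871.9 mm ≈ 21.9 m.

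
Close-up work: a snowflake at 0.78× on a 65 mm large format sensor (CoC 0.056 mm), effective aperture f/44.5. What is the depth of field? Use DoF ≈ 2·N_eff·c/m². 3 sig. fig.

8.19 mm

At magnification m, DoF ≈ 2·N_eff·c/m² = 2 × 44.5 × 0.056 / 0.78² = 4.984 / 0.6084 ≈ 8.19 mm.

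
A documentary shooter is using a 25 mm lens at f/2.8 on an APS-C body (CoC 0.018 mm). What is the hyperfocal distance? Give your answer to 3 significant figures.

12.4 m

Hyperfocal distance H = f²/(N·c) + f = 25²/(2.8 × 0.018) + 25 = 625/0.0504 + 25 ≈ 12425.8 mm ≈ 12.4 m.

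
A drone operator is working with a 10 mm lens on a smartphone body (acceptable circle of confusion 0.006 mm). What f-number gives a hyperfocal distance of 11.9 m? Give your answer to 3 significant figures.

Rearrange H = f²/(N·c) + f for N: N = f² / ((H − f)·c).
N = 10² / ((11900 − 10) × 0.006) = 100 / 71.34 ≈ 1.40.

f/1.40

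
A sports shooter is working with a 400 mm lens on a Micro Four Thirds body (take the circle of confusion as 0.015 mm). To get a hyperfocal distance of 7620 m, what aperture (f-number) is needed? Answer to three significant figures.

Rearrange H = f²/(N·c) + f for N: N = f² / ((H − f)·c).
N = 400² / ((7620000 − 400) × 0.015) = 160000 / 114294 ≈ 1.40.

f/1.40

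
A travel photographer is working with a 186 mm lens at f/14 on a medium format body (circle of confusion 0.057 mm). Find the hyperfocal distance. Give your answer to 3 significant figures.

43.5 m

Hyperfocal distance H = f²/(N·c) + f = 186²/(14 × 0.057) + 186 = 34596/0.798 + 186 ≈ 43539.4 mm ≈ 43.5 m.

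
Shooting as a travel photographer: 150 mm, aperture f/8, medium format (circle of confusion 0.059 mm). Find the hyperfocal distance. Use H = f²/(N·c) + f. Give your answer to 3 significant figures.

Hyperfocal distance H = f²/(N·c) + f = 150²/(8 × 0.059) + 150 = 22500/0.472 + 150 ≈ 47819.5 mm ≈ 47.8 m.

47.8 m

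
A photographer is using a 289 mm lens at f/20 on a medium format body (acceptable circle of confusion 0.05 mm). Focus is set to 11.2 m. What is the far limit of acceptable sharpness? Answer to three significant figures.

12.9 m

Hyperfocal distance H = f²/(N·c) + f = 289²/(20 × 0.05) + 289 = 83521/1 + 289 ≈ 83810.0 mm ≈ 83.81 m.
Far limit Df = s·(H − f)/(H − s) = 11200 × (83810.0 − 289) / (83810.0 − 11200) = 11200 × 83521.0 / 72610.0 ≈ 12883 mm ≈ 12.9 m.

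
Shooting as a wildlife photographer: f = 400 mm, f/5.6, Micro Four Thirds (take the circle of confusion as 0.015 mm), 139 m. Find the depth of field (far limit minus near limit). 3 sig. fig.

Hyperfocal distance H = f²/(N·c) + f = 400²/(5.6 × 0.015) + 400 = 160000/0.084 + 400 ≈ 1905161.9 mm ≈ 1905 m.
Near limit Dn = s·(H − f)/(H + s − 2f) = 139000 × (1905161.9 − 400) / (1905161.9 + 139000 − 2 × 400) = 139000 × 1904761.9 / 2043361.9 ≈ 129572 mm.
Far limit Df = s·(H − f)/(H − s) = 139000 × (1905161.9 − 400) / (1905161.9 − 139000) = 139000 × 1904761.9 / 1766161.9 ≈ 149908 mm.
Depth of field = Df − Dn = 149908 − 129572 ≈ 20336 mm ≈ 20.3 m.

20.3 m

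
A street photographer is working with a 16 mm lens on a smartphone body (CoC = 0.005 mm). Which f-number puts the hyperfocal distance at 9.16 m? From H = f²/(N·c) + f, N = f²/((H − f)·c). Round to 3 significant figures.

f/5.60

Rearrange H = f²/(N·c) + f for N: N = f² / ((H − f)·c).
N = 16² / ((9160 − 16) × 0.005) = 256 / 45.72 ≈ 5.60.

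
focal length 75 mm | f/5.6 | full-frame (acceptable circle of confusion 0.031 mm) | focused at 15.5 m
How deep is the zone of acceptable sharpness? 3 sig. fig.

Hyperfocal distance H = f²/(N·c) + f = 75²/(5.6 × 0.031) + 75 = 5625/0.1736 + 75 ≈ 32477.1 mm ≈ 32.48 m.
Near limit Dn = s·(H − f)/(H + s − 2f) = 15500 × (32477.1 − 75) / (32477.1 + 15500 − 2 × 75) = 15500 × 32402.1 / 47827.1 ≈ 10501 mm.
Far limit Df = s·(H − f)/(H − s) = 15500 × (32477.1 − 75) / (32477.1 − 15500) = 15500 × 32402.1 / 16977.1 ≈ 29583 mm.
Depth of field = Df − Dn = 29583 − 10501 ≈ 19082 mm ≈ 19.1 m.

19.1 m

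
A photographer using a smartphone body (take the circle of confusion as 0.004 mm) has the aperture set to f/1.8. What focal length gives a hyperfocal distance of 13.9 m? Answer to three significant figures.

From H = f²/(N·c) + f, with f ≪ H: f ≈ √(H·N·c) = √(13900 × 1.8 × 0.004) = √100.08 ≈ 10.00 mm.
The +f correction barely moves this — solving exactly, f² + N·c·f − N·c·H = 0 ⇒ f = (−N·c + √((N·c)² + 4·N·c·H))/2 = (−0.0072 + √400.32)/2 ≈ 10.000 mm, so f ≈ 10.0 mm.

10.0 mm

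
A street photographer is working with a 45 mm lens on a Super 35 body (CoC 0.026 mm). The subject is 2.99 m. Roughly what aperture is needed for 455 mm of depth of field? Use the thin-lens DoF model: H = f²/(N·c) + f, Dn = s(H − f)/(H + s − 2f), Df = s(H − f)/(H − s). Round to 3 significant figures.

Write h = H − f = f²/(N·c). The thin-lens limits are Dn = s·h/(h + (s−f)) and Df = s·h/(h − (s−f)), so DoF = Df − Dn = 2·s·(s−f)·h / (h² − (s−f)²).
That is a quadratic in h: DoF·h² − 2·s·(s−f)·h − DoF·(s−f)² = 0 ⇒ h = (s−f)·(s + √(s² + DoF²)) / DoF = 2945 × (2990 + √(2990² + 455²)) / 455 = 2945 × (2990 + 3024.42) / 455 ≈ 38929 mm.
Then N = f²/(c·h) = 45² / (0.026 × 38929) = 2025 / 1012.1 ≈ 2.00.

f/2.00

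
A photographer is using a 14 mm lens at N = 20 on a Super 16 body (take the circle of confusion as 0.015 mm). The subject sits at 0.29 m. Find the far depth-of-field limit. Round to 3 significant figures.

0.502 m

Hyperfocal distance H = f²/(N·c) + f = 14²/(20 × 0.015) + 14 = 196/0.3 + 14 ≈ 667.3 mm ≈ 0.667 m.
Far limit Df = s·(H − f)/(H − s) = 290 × (667.3 − 14) / (667.3 − 290) = 290 × 653.3 / 377.3 ≈ 502.12 mm ≈ 0.502 m.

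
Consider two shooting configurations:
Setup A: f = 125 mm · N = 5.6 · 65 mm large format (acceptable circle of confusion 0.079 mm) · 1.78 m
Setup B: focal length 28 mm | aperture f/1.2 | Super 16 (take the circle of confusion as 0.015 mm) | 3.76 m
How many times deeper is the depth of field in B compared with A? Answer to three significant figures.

Setup A: H = 125²/(5.6×0.079) + 125 ≈ 35443.7 mm; DoF = Df − Dn = 1867.51 − 1700.32 ≈ 167.19 mm.
Setup B: H = 28²/(1.2×0.015) + 28 ≈ 43583.6 mm; DoF = Df − Dn = 4112.36 − 3463.26 ≈ 649.10 mm.
Ratio = 649.10 / 167.19 ≈ 3.88.

3.88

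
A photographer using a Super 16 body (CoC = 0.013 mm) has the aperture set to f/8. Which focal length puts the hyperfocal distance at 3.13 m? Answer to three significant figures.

From H = f²/(N·c) + f, with f ≪ H: f ≈ √(H·N·c) = √(3130 × 8 × 0.013) = √325.52 ≈ 18.04 mm.
The +f correction barely moves this — solving exactly, f² + N·c·f − N·c·H = 0 ⇒ f = (−N·c + √((N·c)² + 4·N·c·H))/2 = (−0.104 + √1302.1)/2 ≈ 17.990 mm, so f ≈ 18.0 mm.

18.0 mm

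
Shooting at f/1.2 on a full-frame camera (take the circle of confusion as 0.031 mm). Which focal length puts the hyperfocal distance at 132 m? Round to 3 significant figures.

From H = f²/(N·c) + f, with f ≪ H: f ≈ √(H·N·c) = √(132000 × 1.2 × 0.031) = √4910.4 ≈ 70.07 mm.
The +f correction barely moves this — solving exactly, f² + N·c·f − N·c·H = 0 ⇒ f = (−N·c + √((N·c)² + 4·N·c·H))/2 = (−0.0372 + √19642)/2 ≈ 70.056 mm, so f ≈ 70.1 mm.

70.1 mm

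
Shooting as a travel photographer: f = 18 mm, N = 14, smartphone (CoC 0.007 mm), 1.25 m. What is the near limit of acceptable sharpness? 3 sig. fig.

Hyperfocal distance H = f²/(N·c) + f = 18²/(14 × 0.007) + 18 = 324/0.098 + 18 ≈ 3324.1 mm ≈ 3.324 m.
Near limit Dn = s·(H − f)/(H + s − 2f) = 1250 × (3324.1 − 18) / (3324.1 + 1250 − 2 × 18) = 1250 × 3306.1 / 4538.1 ≈ 910.65 mm ≈ 0.911 m.

0.911 m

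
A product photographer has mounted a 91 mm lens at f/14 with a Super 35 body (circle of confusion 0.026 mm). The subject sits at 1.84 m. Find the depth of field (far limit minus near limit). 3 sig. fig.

Hyperfocal distance H = f²/(N·c) + f = 91²/(14 × 0.026) + 91 = 8281/0.364 + 91 ≈ 22841.0 mm ≈ 22.84 m.
Near limit Dn = s·(H − f)/(H + s − 2f) = 1840 × (22841.0 − 91) / (22841.0 + 1840 − 2 × 91) = 1840 × 22750.0 / 24499.0 ≈ 1708.64 mm.
Far limit Df = s·(H − f)/(H − s) = 1840 × (22841.0 − 91) / (22841.0 − 1840) = 1840 × 22750.0 / 21001.0 ≈ 1993.24 mm.
Depth of field = Df − Dn = 1993.24 − 1708.64 ≈ 284.60 mm.

285 mm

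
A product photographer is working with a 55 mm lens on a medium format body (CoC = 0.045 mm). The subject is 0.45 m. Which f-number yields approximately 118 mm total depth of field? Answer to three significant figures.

f/21.9

Write h = H − f = f²/(N·c). The thin-lens limits are Dn = s·h/(h + (s−f)) and Df = s·h/(h − (s−f)), so DoF = Df − Dn = 2·s·(s−f)·h / (h² − (s−f)²).
That is a quadratic in h: DoF·h² − 2·s·(s−f)·h − DoF·(s−f)² = 0 ⇒ h = (s−f)·(s + √(s² + DoF²)) / DoF = 395 × (450 + √(450² + 118²)) / 118 = 395 × (450 + 465.214) / 118 ≈ 3063.6 mm.
Then N = f²/(c·h) = 55² / (0.045 × 3063.6) = 3025 / 137.86 ≈ 21.9.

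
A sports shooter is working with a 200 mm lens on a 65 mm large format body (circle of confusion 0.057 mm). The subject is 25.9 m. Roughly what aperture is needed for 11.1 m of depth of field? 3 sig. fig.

f/5.60

Write h = H − f = f²/(N·c). The thin-lens limits are Dn = s·h/(h + (s−f)) and Df = s·h/(h − (s−f)), so DoF = Df − Dn = 2·s·(s−f)·h / (h² − (s−f)²).
That is a quadratic in h: DoF·h² − 2·s·(s−f)·h − DoF·(s−f)² = 0 ⇒ h = (s−f)·(s + √(s² + DoF²)) / DoF = 25700 × (25900 + √(25900² + 11100²)) / 11100 = 25700 × (25900 + 28178.4) / 11100 ≈ 125208 mm.
Then N = f²/(c·h) = 200² / (0.057 × 125208) = 40000 / 7136.9 ≈ 5.60.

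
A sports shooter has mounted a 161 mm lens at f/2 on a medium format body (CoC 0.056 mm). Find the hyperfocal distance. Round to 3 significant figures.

Hyperfocal distance H = f²/(N·c) + f = 161²/(2 × 0.056) + 161 = 25921/0.112 + 161 ≈ 231598.5 mm ≈ 232 m.

232 m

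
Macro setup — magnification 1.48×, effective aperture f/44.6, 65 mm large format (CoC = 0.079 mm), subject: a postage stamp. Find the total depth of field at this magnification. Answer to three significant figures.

At magnification m, DoF ≈ 2·N_eff·c/m² = 2 × 44.6 × 0.079 / 1.48² = 7.047 / 2.19 ≈ 3.22 mm.

3.22 mm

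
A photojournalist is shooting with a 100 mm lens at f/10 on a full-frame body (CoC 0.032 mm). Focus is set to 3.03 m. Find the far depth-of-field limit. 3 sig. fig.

Hyperfocal distance H = f²/(N·c) + f = 100²/(10 × 0.032) + 100 = 10000/0.32 + 100 ≈ 31350.0 mm ≈ 31.35 m.
Far limit Df = s·(H − f)/(H − s) = 3030 × (31350.0 − 100) / (31350.0 − 3030) = 3030 × 31250.0 / 28320.0 ≈ 3343.5 mm ≈ 3.34 m.

3.34 m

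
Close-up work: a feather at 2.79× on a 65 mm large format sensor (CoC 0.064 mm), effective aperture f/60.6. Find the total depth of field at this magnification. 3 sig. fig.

0.996 mm

At magnification m, DoF ≈ 2·N_eff·c/m² = 2 × 60.6 × 0.064 / 2.79² = 7.757 / 7.784 ≈ 0.996 mm.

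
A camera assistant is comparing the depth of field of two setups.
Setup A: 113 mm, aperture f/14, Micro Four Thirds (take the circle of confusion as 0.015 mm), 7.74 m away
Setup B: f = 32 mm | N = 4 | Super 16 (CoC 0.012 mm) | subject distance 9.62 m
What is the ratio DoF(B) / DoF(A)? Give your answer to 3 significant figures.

Setup A: H = 113²/(14×0.015) + 113 ≈ 60917.8 mm; DoF = Df − Dn = 8850.1 − 6877.3 ≈ 1972.8 mm.
Setup B: H = 32²/(4×0.012) + 32 ≈ 21365.3 mm; DoF = Df − Dn = 17473 − 6637 ≈ 10836 mm.
Ratio = 10836 / 1972.8 ≈ 5.49.

5.49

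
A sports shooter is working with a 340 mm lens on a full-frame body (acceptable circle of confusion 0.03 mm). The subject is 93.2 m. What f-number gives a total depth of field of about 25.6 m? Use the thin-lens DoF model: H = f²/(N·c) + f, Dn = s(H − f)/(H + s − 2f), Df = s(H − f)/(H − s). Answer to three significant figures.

f/5.60

Write h = H − f = f²/(N·c). The thin-lens limits are Dn = s·h/(h + (s−f)) and Df = s·h/(h − (s−f)), so DoF = Df − Dn = 2·s·(s−f)·h / (h² − (s−f)²).
That is a quadratic in h: DoF·h² − 2·s·(s−f)·h − DoF·(s−f)² = 0 ⇒ h = (s−f)·(s + √(s² + DoF²)) / DoF = 92860 × (93200 + √(93200² + 25600²)) / 25600 = 92860 × (93200 + 96652.0) / 25600 ≈ 688658 mm.
Then N = f²/(c·h) = 340² / (0.03 × 688658) = 115600 / 20660 ≈ 5.60.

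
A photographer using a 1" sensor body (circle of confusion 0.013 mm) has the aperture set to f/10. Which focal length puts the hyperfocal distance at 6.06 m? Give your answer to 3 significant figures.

From H = f²/(N·c) + f, with f ≪ H: f ≈ √(H·N·c) = √(6060 × 10 × 0.013) = √787.80 ≈ 28.07 mm.
Exact: f² + N·c·f − N·c·H = 0 ⇒ f = (−N·c + √((N·c)² + 4·N·c·H))/2 = (−0.13 + √3151.2)/2 ≈ 28.003 mm ≈ 28.0 mm.

28.0 mm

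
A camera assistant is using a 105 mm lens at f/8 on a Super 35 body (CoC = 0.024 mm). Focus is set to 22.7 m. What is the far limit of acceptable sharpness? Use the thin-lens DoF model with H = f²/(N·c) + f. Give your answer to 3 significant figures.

Hyperfocal distance H = f²/(N·c) + f = 105²/(8 × 0.024) + 105 = 11025/0.192 + 105 ≈ 57526.9 mm ≈ 57.53 m.
Far limit Df = s·(H − f)/(H − s) = 22700 × (57526.9 − 105) / (57526.9 − 22700) = 22700 × 57421.9 / 34826.9 ≈ 37427 mm ≈ 37.4 m.

37.4 m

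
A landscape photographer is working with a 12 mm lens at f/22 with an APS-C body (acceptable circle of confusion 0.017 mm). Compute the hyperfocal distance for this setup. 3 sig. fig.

Hyperfocal distance H = f²/(N·c) + f = 12²/(22 × 0.017) + 12 = 144/0.374 + 12 ≈ 397.0 mm ≈ 0.397 m.

397 mm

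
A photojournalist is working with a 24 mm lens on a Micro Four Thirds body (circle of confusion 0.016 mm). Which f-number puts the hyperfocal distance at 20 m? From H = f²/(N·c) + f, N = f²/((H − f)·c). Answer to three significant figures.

f/1.80

Rearrange H = f²/(N·c) + f for N: N = f² / ((H − f)·c).
N = 24² / ((20000 − 24) × 0.016) = 576 / 319.6 ≈ 1.80.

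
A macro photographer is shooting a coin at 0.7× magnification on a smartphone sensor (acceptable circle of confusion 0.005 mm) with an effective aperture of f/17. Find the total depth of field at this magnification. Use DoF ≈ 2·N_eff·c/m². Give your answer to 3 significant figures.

0.347 mm

At magnification m, DoF ≈ 2·N_eff·c/m² = 2 × 17 × 0.005 / 0.7² = 0.17 / 0.49 ≈ 0.347 mm.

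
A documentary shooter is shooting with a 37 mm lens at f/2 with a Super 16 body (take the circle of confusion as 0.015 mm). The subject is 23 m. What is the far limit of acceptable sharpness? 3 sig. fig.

46.3 m

Hyperfocal distance H = f²/(N·c) + f = 37²/(2 × 0.015) + 37 = 1369/0.03 + 37 ≈ 45670.3 mm ≈ 45.67 m.
Far limit Df = s·(H − f)/(H − s) = 23000 × (45670.3 − 37) / (45670.3 − 23000) = 23000 × 45633.3 / 22670.3 ≈ 46297 mm ≈ 46.3 m.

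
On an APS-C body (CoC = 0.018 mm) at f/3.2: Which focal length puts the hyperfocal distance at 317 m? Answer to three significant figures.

135 mm

From H = f²/(N·c) + f, with f ≪ H: f ≈ √(H·N·c) = √(317000 × 3.2 × 0.018) = √18259 ≈ 135.1 mm.
The +f correction barely moves this — solving exactly, f² + N·c·f − N·c·H = 0 ⇒ f = (−N·c + √((N·c)² + 4·N·c·H))/2 = (−0.0576 + √73037)/2 ≈ 135.10 mm, so f ≈ 135 mm.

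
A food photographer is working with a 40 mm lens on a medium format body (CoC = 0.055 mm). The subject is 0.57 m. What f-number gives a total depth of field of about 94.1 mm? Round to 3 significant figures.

f/4.50

Write h = H − f = f²/(N·c). The thin-lens limits are Dn = s·h/(h + (s−f)) and Df = s·h/(h − (s−f)), so DoF = Df − Dn = 2·s·(s−f)·h / (h² − (s−f)²).
That is a quadratic in h: DoF·h² − 2·s·(s−f)·h − DoF·(s−f)² = 0 ⇒ h = (s−f)·(s + √(s² + DoF²)) / DoF = 530 × (570 + √(570² + 94.1²)) / 94.1 = 530 × (570 + 577.715) / 94.1 ≈ 6464.3 mm.
Then N = f²/(c·h) = 40² / (0.055 × 6464.3) = 1600 / 355.54 ≈ 4.50.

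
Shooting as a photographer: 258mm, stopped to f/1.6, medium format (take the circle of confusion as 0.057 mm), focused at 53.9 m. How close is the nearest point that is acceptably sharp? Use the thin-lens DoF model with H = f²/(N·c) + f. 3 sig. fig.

Hyperfocal distance H = f²/(N·c) + f = 258²/(1.6 × 0.057) + 258 = 66564/0.0912 + 258 ≈ 730126.4 mm ≈ 730.1 m.
Near limit Dn = s·(H − f)/(H + s − 2f) = 53900 × (730126.4 − 258) / (730126.4 + 53900 − 2 × 258) = 53900 × 729868.4 / 783510.4 ≈ 50210 mm ≈ 50.2 m.

50.2 m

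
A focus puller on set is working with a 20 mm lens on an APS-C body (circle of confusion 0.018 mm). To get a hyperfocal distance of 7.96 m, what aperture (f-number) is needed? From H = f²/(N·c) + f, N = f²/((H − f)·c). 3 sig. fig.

Rearrange H = f²/(N·c) + f for N: N = f² / ((H − f)·c).
N = 20² / ((7960 − 20) × 0.018) = 400 / 142.9 ≈ 2.80.

f/2.80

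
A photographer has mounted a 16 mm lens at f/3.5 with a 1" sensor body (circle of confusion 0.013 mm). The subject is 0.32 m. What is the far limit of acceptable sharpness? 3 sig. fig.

338 mm

Hyperfocal distance H = f²/(N·c) + f = 16²/(3.5 × 0.013) + 16 = 256/0.0455 + 16 ≈ 5642.4 mm ≈ 5.642 m.
Far limit Df = s·(H − f)/(H − s) = 320 × (5642.4 − 16) / (5642.4 − 320) = 320 × 5626.4 / 5322.4 ≈ 338.28 mm.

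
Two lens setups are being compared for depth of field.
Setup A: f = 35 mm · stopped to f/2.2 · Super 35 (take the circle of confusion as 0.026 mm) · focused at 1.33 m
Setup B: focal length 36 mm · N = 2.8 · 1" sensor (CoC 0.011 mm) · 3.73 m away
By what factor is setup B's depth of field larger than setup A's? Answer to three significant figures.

Setup A: H = 35²/(2.2×0.026) + 35 ≈ 21451.1 mm; DoF = Df − Dn = 1415.60 − 1254.16 ≈ 161.44 mm.
Setup B: H = 36²/(2.8×0.011) + 36 ≈ 42113.9 mm; DoF = Df − Dn = 4088.97 − 3428.97 ≈ 660.00 mm.
Ratio = 660.00 / 161.44 ≈ 4.09.

4.09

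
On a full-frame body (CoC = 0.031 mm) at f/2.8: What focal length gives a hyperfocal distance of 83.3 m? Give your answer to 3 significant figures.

From H = f²/(N·c) + f, with f ≪ H: f ≈ √(H·N·c) = √(83300 × 2.8 × 0.031) = √7230.4 ≈ 85.03 mm.
The +f correction barely moves this — solving exactly, f² + N·c·f − N·c·H = 0 ⇒ f = (−N·c + √((N·c)² + 4·N·c·H))/2 = (−0.0868 + √28922)/2 ≈ 84.989 mm, so f ≈ 85.0 mm.

85.0 mm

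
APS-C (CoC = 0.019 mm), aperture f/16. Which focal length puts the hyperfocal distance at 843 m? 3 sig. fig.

From H = f²/(N·c) + f, with f ≪ H: f ≈ √(H·N·c) = √(843000 × 16 × 0.019) = √256272 ≈ 506.2 mm.
The +f correction barely moves this — solving exactly, f² + N·c·f − N·c·H = 0 ⇒ f = (−N·c + √((N·c)² + 4·N·c·H))/2 = (−0.304 + √1025088)/2 ≈ 506.08 mm, so f ≈ 506 mm.

506 mm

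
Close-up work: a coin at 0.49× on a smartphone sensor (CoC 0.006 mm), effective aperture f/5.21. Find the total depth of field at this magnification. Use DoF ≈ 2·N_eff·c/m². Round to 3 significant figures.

0.260 mm

At magnification m, DoF ≈ 2·N_eff·c/m² = 2 × 5.21 × 0.006 / 0.49² = 0.06252 / 0.2401 ≈ 0.26 mm.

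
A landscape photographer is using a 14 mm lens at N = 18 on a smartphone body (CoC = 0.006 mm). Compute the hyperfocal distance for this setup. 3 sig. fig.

Hyperfocal distance H = f²/(N·c) + f = 14²/(18 × 0.006) + 14 = 196/0.108 + 14 ≈ 1828.8 mm ≈ 1.83 m.

1.83 m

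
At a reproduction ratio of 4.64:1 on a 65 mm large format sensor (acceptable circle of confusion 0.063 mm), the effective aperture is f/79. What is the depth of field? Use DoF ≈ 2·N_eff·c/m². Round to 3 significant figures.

0.462 mm

At magnification m, DoF ≈ 2·N_eff·c/m² = 2 × 79 × 0.063 / 4.64² = 9.954 / 21.53 ≈ 0.462 mm.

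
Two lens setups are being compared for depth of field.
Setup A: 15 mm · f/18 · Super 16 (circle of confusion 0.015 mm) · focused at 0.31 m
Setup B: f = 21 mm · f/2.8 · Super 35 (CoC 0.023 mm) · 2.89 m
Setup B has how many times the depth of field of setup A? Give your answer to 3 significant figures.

Setup A: H = 15²/(18×0.015) + 15 ≈ 848.3 mm; DoF = Df − Dn = 479.88 − 228.95 ≈ 250.93 mm.
Setup B: H = 21²/(2.8×0.023) + 21 ≈ 6868.8 mm; DoF = Df − Dn = 4973.9 − 2036.7 ≈ 2937.2 mm.
Ratio = 2937.2 / 250.93 ≈ 11.7.

11.7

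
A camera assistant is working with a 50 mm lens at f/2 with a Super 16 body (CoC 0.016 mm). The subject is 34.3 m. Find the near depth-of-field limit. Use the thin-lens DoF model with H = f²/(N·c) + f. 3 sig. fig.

Hyperfocal distance H = f²/(N·c) + f = 50²/(2 × 0.016) + 50 = 2500/0.032 + 50 ≈ 78175.0 mm ≈ 78.17 m.
Near limit Dn = s·(H − f)/(H + s − 2f) = 34300 × (78175.0 − 50) / (78175.0 + 34300 − 2 × 50) = 34300 × 78125.0 / 112375.0 ≈ 23846 mm ≈ 23.8 m.

23.8 m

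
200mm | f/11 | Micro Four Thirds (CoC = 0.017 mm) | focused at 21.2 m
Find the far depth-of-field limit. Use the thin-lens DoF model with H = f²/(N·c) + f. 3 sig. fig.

Hyperfocal distance H = f²/(N·c) + f = 200²/(11 × 0.017) + 200 = 40000/0.187 + 200 ≈ 214103.7 mm ≈ 214.1 m.
Far limit Df = s·(H − f)/(H − s) = 21200 × (214103.7 − 200) / (214103.7 − 21200) = 21200 × 213903.7 / 192903.7 ≈ 23508 mm ≈ 23.5 m.

23.5 m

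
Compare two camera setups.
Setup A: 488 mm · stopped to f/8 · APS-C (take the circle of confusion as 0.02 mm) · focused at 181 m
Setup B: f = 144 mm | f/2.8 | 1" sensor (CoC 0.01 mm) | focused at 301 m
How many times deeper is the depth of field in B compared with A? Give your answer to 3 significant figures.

6.57

Setup A: H = 488²/(8×0.02) + 488 ≈ 1488888.0 mm; DoF = Df − Dn = 205981 − 161423 ≈ 44558 mm.
Setup B: H = 144²/(2.8×0.01) + 144 ≈ 740715.4 mm; DoF = Df − Dn = 506946 − 214045 ≈ 292901 mm.
Ratio = 292901 / 44558 ≈ 6.57.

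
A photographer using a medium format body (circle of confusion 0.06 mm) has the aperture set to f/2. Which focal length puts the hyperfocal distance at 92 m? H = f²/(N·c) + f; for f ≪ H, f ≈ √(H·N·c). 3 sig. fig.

From H = f²/(N·c) + f, with f ≪ H: f ≈ √(H·N·c) = √(92000 × 2 × 0.06) = √11040 ≈ 105.1 mm.
The +f correction barely moves this — solving exactly, f² + N·c·f − N·c·H = 0 ⇒ f = (−N·c + √((N·c)² + 4·N·c·H))/2 = (−0.12 + √44160)/2 ≈ 105.01 mm, so f ≈ 105 mm.

105 mm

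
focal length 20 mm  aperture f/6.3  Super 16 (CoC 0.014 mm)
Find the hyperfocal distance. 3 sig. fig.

4.56 m

Hyperfocal distance H = f²/(N·c) + f = 20²/(6.3 × 0.014) + 20 = 400/0.0882 + 20 ≈ 4555.1 mm ≈ 4.56 m.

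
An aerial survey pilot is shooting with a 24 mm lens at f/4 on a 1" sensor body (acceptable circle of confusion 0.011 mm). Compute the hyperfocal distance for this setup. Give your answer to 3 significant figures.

13.1 m

Hyperfocal distance H = f²/(N·c) + f = 24²/(4 × 0.011) + 24 = 576/0.044 + 24 ≈ 13114.9 mm ≈ 13.1 m.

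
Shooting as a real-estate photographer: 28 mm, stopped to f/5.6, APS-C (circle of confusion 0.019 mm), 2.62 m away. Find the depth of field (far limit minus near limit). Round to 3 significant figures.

Hyperfocal distance H = f²/(N·c) + f = 28²/(5.6 × 0.019) + 28 = 784/0.1064 + 28 ≈ 7396.4 mm ≈ 7.396 m.
Near limit Dn = s·(H − f)/(H + s − 2f) = 2620 × (7396.4 − 28) / (7396.4 + 2620 − 2 × 28) = 2620 × 7368.4 / 9960.4 ≈ 1938.2 mm.
Far limit Df = s·(H − f)/(H − s) = 2620 × (7396.4 − 28) / (7396.4 − 2620) = 2620 × 7368.4 / 4776.4 ≈ 4041.8 mm.
Depth of field = Df − Dn = 4041.8 − 1938.2 ≈ 2103.6 mm ≈ 2.10 m.

2.10 m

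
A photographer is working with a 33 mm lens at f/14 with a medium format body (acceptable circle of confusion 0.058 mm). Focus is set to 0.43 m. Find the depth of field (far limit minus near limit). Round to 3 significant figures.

279 mm

Hyperfocal distance H = f²/(N·c) + f = 33²/(14 × 0.058) + 33 = 1089/0.812 + 33 ≈ 1374.1 mm ≈ 1.374 m.
Near limit Dn = s·(H − f)/(H + s − 2f) = 430 × (1374.1 − 33) / (1374.1 + 430 − 2 × 33) = 430 × 1341.1 / 1738.1 ≈ 331.79 mm.
Far limit Df = s·(H − f)/(H − s) = 430 × (1374.1 − 33) / (1374.1 − 430) = 430 × 1341.1 / 944.1 ≈ 610.81 mm.
Depth of field = Df − Dn = 610.81 − 331.79 ≈ 279.02 mm.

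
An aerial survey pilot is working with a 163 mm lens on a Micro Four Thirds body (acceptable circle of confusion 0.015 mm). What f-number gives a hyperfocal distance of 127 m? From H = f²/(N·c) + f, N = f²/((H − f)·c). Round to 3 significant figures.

f/14

Rearrange H = f²/(N·c) + f for N: N = f² / ((H − f)·c).
N = 163² / ((127000 − 163) × 0.015) = 26569 / 1903 ≈ 14.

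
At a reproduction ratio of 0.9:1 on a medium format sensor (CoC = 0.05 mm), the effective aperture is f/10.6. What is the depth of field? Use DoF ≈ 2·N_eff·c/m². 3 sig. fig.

At magnification m, DoF ≈ 2·N_eff·c/m² = 2 × 10.6 × 0.05 / 0.9² = 1.06 / 0.81 ≈ 1.31 mm.

1.31 mm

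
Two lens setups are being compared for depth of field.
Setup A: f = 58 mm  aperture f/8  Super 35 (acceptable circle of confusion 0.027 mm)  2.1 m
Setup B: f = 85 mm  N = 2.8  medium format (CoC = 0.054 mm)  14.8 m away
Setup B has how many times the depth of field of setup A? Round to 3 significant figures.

18.0

Setup A: H = 58²/(8×0.027) + 58 ≈ 15632.1 mm; DoF = Df − Dn = 2416.89 − 1856.57 ≈ 560.32 mm.
Setup B: H = 85²/(2.8×0.054) + 85 ≈ 47869.4 mm; DoF = Df − Dn = 21386 − 11315 ≈ 10071 mm.
Ratio = 10071 / 560.32 ≈ 18.0.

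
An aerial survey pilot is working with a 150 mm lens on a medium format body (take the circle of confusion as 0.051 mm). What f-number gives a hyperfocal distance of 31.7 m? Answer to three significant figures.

Rearrange H = f²/(N·c) + f for N: N = f² / ((H − f)·c).
N = 150² / ((31700 − 150) × 0.051) = 22500 / 1609 ≈ 14.

f/14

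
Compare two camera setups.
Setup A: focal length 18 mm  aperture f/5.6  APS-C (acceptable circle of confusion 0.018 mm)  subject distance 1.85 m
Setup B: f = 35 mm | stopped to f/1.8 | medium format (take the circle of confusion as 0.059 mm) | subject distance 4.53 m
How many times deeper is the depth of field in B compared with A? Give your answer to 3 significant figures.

Setup A: H = 18²/(5.6×0.018) + 18 ≈ 3232.3 mm; DoF = Df − Dn = 4301.9 − 1178.4 ≈ 3123.5 mm.
Setup B: H = 35²/(1.8×0.059) + 35 ≈ 11569.8 mm; DoF = Df − Dn = 7422.4 − 3259.7 ≈ 4162.7 mm.
Ratio = 4162.7 / 3123.5 ≈ 1.33.

1.33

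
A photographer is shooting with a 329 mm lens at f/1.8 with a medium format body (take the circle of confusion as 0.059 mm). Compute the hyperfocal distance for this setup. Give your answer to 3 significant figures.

1020 m

Hyperfocal distance H = f²/(N·c) + f = 329²/(1.8 × 0.059) + 329 = 108241/0.1062 + 329 ≈ 1019547.5 mm ≈ 1020 m.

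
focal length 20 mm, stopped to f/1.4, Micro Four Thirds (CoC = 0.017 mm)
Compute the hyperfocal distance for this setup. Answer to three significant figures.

16.8 m

Hyperfocal distance H = f²/(N·c) + f = 20²/(1.4 × 0.017) + 20 = 400/0.0238 + 20 ≈ 16826.7 mm ≈ 16.8 m.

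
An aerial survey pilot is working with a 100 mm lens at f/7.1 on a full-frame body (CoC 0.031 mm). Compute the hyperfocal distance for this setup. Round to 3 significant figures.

Hyperfocal distance H = f²/(N·c) + f = 100²/(7.1 × 0.031) + 100 = 10000/0.2201 + 100 ≈ 45533.9 mm ≈ 45.5 m.

45.5 m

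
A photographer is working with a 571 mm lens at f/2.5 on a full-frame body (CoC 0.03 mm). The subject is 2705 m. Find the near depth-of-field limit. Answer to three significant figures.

1670 m

Hyperfocal distance H = f²/(N·c) + f = 571²/(2.5 × 0.03) + 571 = 326041/0.075 + 571 ≈ 4347784.3 mm ≈ 4348 m.
Near limit Dn = s·(H − f)/(H + s − 2f) = 2705000 × (4347784.3 − 571) / (4347784.3 + 2705000 − 2 × 571) = 2705000 × 4347213.3 / 7051642.3 ≈ 1667585 mm ≈ 1670 m.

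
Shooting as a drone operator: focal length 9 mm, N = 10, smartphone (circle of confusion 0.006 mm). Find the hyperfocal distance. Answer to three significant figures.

1.36 m

Hyperfocal distance H = f²/(N·c) + f = 9²/(10 × 0.006) + 9 = 81/0.06 + 9 ≈ 1359.0 mm ≈ 1.36 m.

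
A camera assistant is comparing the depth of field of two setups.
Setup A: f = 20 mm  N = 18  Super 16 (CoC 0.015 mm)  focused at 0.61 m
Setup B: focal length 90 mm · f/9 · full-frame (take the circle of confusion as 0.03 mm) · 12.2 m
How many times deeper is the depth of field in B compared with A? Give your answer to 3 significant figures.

20.4

Setup A: H = 20²/(18×0.015) + 20 ≈ 1501.5 mm; DoF = Df − Dn = 1013.71 − 436.26 ≈ 577.45 mm.
Setup B: H = 90²/(9×0.03) + 90 ≈ 30090.0 mm; DoF = Df − Dn = 20458 − 8692 ≈ 11766 mm.
Ratio = 11766 / 577.45 ≈ 20.4.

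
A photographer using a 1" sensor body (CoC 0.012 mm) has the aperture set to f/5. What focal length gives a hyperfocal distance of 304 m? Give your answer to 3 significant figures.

From H = f²/(N·c) + f, with f ≪ H: f ≈ √(H·N·c) = √(304000 × 5 × 0.012) = √18240 ≈ 135.1 mm.
The +f correction barely moves this — solving exactly, f² + N·c·f − N·c·H = 0 ⇒ f = (−N·c + √((N·c)² + 4·N·c·H))/2 = (−0.06 + √72960)/2 ≈ 135.03 mm, so f ≈ 135 mm.

135 mm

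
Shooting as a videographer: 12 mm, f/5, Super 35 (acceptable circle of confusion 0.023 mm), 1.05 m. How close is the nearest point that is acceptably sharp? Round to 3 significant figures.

0.574 m

Hyperfocal distance H = f²/(N·c) + f = 12²/(5 × 0.023) + 12 = 144/0.115 + 12 ≈ 1264.2 mm ≈ 1.264 m.
Near limit Dn = s·(H − f)/(H + s − 2f) = 1050 × (1264.2 − 12) / (1264.2 + 1050 − 2 × 12) = 1050 × 1252.2 / 2290.2 ≈ 574.10 mm ≈ 0.574 m.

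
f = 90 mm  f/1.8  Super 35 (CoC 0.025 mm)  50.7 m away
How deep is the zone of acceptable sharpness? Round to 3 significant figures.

31.0 m

Hyperfocal distance H = f²/(N·c) + f = 90²/(1.8 × 0.025) + 90 = 8100/0.045 + 90 ≈ 180090.0 mm ≈ 180.1 m.
Near limit Dn = s·(H − f)/(H + s − 2f) = 50700 × (180090.0 − 90) / (180090.0 + 50700 − 2 × 90) = 50700 × 180000.0 / 230610.0 ≈ 39573 mm.
Far limit Df = s·(H − f)/(H − s) = 50700 × (180090.0 − 90) / (180090.0 − 50700) = 50700 × 180000.0 / 129390.0 ≈ 70531 mm.
Depth of field = Df − Dn = 70531 − 39573 ≈ 30958 mm ≈ 31.0 m.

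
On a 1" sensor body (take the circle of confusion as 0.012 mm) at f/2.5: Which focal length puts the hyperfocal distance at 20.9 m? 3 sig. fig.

25.0 mm

From H = f²/(N·c) + f, with f ≪ H: f ≈ √(H·N·c) = √(20900 × 2.5 × 0.012) = √627.00 ≈ 25.04 mm.
The +f correction barely moves this — solving exactly, f² + N·c·f − N·c·H = 0 ⇒ f = (−N·c + √((N·c)² + 4·N·c·H))/2 = (−0.03 + √2508.0)/2 ≈ 25.025 mm, so f ≈ 25.0 mm.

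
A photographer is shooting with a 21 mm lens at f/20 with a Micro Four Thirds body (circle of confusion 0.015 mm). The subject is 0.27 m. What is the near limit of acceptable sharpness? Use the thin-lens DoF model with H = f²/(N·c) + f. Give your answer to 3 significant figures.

Hyperfocal distance H = f²/(N·c) + f = 21²/(20 × 0.015) + 21 = 441/0.3 + 21 ≈ 1491.0 mm ≈ 1.491 m.
Near limit Dn = s·(H − f)/(H + s − 2f) = 270 × (1491.0 − 21) / (1491.0 + 270 − 2 × 21) = 270 × 1470.0 / 1719.0 ≈ 230.89 mm.

231 mm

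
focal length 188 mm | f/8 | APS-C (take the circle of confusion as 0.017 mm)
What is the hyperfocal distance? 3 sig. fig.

260 m

Hyperfocal distance H = f²/(N·c) + f = 188²/(8 × 0.017) + 188 = 35344/0.136 + 188 ≈ 260070.4 mm ≈ 260 m.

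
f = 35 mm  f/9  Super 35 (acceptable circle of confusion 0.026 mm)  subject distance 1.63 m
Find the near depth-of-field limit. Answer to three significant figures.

Hyperfocal distance H = f²/(N·c) + f = 35²/(9 × 0.026) + 35 = 1225/0.234 + 35 ≈ 5270.0 mm ≈ 5.270 m.
Near limit Dn = s·(H − f)/(H + s − 2f) = 1630 × (5270.0 − 35) / (5270.0 + 1630 − 2 × 35) = 1630 × 5235.0 / 6830.0 ≈ 1249.4 mm ≈ 1.25 m.

1.25 m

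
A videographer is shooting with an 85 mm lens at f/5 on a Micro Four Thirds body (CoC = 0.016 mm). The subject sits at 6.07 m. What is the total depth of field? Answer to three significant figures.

0.808 m

Hyperfocal distance H = f²/(N·c) + f = 85²/(5 × 0.016) + 85 = 7225/0.08 + 85 ≈ 90397.5 mm ≈ 90.40 m.
Near limit Dn = s·(H − f)/(H + s − 2f) = 6070 × (90397.5 − 85) / (90397.5 + 6070 − 2 × 85) = 6070 × 90312.5 / 96297.5 ≈ 5692.74 mm.
Far limit Df = s·(H − f)/(H − s) = 6070 × (90397.5 − 85) / (90397.5 − 6070) = 6070 × 90312.5 / 84327.5 ≈ 6500.81 mm.
Depth of field = Df − Dn = 6500.81 − 5692.74 ≈ 808.07 mm ≈ 0.808 m.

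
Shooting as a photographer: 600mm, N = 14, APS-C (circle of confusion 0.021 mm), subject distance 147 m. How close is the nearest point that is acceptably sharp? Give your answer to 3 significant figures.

131 m

Hyperfocal distance H = f²/(N·c) + f = 600²/(14 × 0.021) + 600 = 360000/0.294 + 600 ≈ 1225089.8 mm ≈ 1225 m.
Near limit Dn = s·(H − f)/(H + s − 2f) = 147000 × (1225089.8 − 600) / (1225089.8 + 147000 − 2 × 600) = 147000 × 1224489.8 / 1370889.8 ≈ 131302 mm ≈ 131 m.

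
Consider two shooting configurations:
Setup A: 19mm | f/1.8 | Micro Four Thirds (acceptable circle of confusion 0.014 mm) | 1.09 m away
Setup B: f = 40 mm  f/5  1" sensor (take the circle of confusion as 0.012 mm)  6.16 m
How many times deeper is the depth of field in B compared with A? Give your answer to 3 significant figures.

18.2

Setup A: H = 19²/(1.8×0.014) + 19 ≈ 14344.4 mm; DoF = Df − Dn = 1178.08 − 1014.18 ≈ 163.90 mm.
Setup B: H = 40²/(5×0.012) + 40 ≈ 26706.7 mm; DoF = Df − Dn = 7994.8 − 5010.2 ≈ 2984.6 mm.
Ratio = 2984.6 / 163.90 ≈ 18.2.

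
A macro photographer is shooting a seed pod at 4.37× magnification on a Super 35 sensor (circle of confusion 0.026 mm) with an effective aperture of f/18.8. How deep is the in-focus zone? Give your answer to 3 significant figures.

At magnification m, DoF ≈ 2·N_eff·c/m² = 2 × 18.8 × 0.026 / 4.37² = 0.9776 / 19.1 ≈ 0.0512 mm.

0.0512 mm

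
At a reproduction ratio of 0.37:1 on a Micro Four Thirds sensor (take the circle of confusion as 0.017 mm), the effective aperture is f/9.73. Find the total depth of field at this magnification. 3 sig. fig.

2.42 mm

At magnification m, DoF ≈ 2·N_eff·c/m² = 2 × 9.73 × 0.017 / 0.37² = 0.3308 / 0.1369 ≈ 2.42 mm.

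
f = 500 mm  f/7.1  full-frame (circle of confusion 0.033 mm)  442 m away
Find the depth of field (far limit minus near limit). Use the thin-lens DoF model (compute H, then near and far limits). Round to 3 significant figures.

Hyperfocal distance H = f²/(N·c) + f = 500²/(7.1 × 0.033) + 500 = 250000/0.2343 + 500 ≈ 1067508.1 mm ≈ 1068 m.
Near limit Dn = s·(H − f)/(H + s − 2f) = 442000 × (1067508.1 − 500) / (1067508.1 + 442000 − 2 × 500) = 442000 × 1067008.1 / 1508508.1 ≈ 312638 mm.
Far limit Df = s·(H − f)/(H − s) = 442000 × (1067508.1 − 500) / (1067508.1 − 442000) = 442000 × 1067008.1 / 625508.1 ≈ 753975 mm.
Depth of field = Df − Dn = 753975 − 312638 ≈ 441337 mm ≈ 441 m.

441 m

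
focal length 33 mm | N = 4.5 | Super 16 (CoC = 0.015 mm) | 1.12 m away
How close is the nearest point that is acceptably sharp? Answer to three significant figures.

1.05 m

Hyperfocal distance H = f²/(N·c) + f = 33²/(4.5 × 0.015) + 33 = 1089/0.0675 + 33 ≈ 16166.3 mm ≈ 16.17 m.
Near limit Dn = s·(H − f)/(H + s − 2f) = 1120 × (16166.3 − 33) / (16166.3 + 1120 − 2 × 33) = 1120 × 16133.3 / 17220.3 ≈ 1049.3 mm ≈ 1.05 m.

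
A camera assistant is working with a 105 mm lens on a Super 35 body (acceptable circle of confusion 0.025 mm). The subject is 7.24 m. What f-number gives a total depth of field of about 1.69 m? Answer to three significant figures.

f/7.12

Write h = H − f = f²/(N·c). The thin-lens limits are Dn = s·h/(h + (s−f)) and Df = s·h/(h − (s−f)), so DoF = Df − Dn = 2·s·(s−f)·h / (h² − (s−f)²).
That is a quadratic in h: DoF·h² − 2·s·(s−f)·h − DoF·(s−f)² = 0 ⇒ h = (s−f)·(s + √(s² + DoF²)) / DoF = 7135 × (7240 + √(7240² + 1690²)) / 1690 = 7135 × (7240 + 7434.63) / 1690 ≈ 61955 mm.
Then N = f²/(c·h) = 105² / (0.025 × 61955) = 11025 / 1548.9 ≈ 7.12.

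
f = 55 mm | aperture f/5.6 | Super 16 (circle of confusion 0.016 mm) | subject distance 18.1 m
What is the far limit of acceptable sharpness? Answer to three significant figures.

Hyperfocal distance H = f²/(N·c) + f = 55²/(5.6 × 0.016) + 55 = 3025/0.0896 + 55 ≈ 33816.2 mm ≈ 33.82 m.
Far limit Df = s·(H − f)/(H − s) = 18100 × (33816.2 − 55) / (33816.2 − 18100) = 18100 × 33761.2 / 15716.2 ≈ 38882 mm ≈ 38.9 m.

38.9 m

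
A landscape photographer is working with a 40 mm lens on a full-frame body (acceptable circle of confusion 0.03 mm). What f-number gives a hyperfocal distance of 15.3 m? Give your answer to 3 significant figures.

Rearrange H = f²/(N·c) + f for N: N = f² / ((H − f)·c).
N = 40² / ((15300 − 40) × 0.03) = 1600 / 457.8 ≈ 3.49.

f/3.49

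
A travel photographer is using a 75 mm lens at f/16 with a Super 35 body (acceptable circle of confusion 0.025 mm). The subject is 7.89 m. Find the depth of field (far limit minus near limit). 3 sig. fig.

Hyperfocal distance H = f²/(N·c) + f = 75²/(16 × 0.025) + 75 = 5625/0.4 + 75 ≈ 14137.5 mm ≈ 14.14 m.
Near limit Dn = s·(H − f)/(H + s − 2f) = 7890 × (14137.5 − 75) / (14137.5 + 7890 − 2 × 75) = 7890 × 14062.5 / 21877.5 ≈ 5072 mm.
Far limit Df = s·(H − f)/(H − s) = 7890 × (14137.5 − 75) / (14137.5 − 7890) = 7890 × 14062.5 / 6247.5 ≈ 17760 mm.
Depth of field = Df − Dn = 17760 − 5072 ≈ 12688 mm ≈ 12.7 m.

12.7 m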